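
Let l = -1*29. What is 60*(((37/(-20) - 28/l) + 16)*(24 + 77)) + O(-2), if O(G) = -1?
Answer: 2656372/29 ≈ 91599.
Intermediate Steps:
l = -29
60*(((37/(-20) - 28/l) + 16)*(24 + 77)) + O(-2) = 60*(((37/(-20) - 28/(-29)) + 16)*(24 + 77)) - 1 = 60*(((37*(-1/20) - 28*(-1/29)) + 16)*101) - 1 = 60*(((-37/20 + 28/29) + 16)*101) - 1 = 60*((-513/580 + 16)*101) - 1 = 60*((8767/580)*101) - 1 = 60*(885467/580) - 1 = 2656401/29 - 1 = 2656372/29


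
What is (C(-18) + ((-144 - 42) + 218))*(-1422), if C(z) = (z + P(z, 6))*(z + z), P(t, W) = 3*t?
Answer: -3731328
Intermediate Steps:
C(z) = 8*z**2 (C(z) = (z + 3*z)*(z + z) = (4*z)*(2*z) = 8*z**2)
(C(-18) + ((-144 - 42) + 218))*(-1422) = (8*(-18)**2 + ((-144 - 42) + 218))*(-1422) = (8*324 + (-186 + 218))*(-1422) = (2592 + 32)*(-1422) = 2624*(-1422) = -3731328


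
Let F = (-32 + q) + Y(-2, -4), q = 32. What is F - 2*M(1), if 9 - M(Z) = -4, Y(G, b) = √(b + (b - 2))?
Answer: -26 + I*√10 ≈ -26.0 + 3.1623*I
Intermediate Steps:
Y(G, b) = √(-2 + 2*b) (Y(G, b) = √(b + (-2 + b)) = √(-2 + 2*b))
M(Z) = 13 (M(Z) = 9 - 1*(-4) = 9 + 4 = 13)
F = I*√10 (F = (-32 + 32) + √(-2 + 2*(-4)) = 0 + √(-2 - 8) = 0 + √(-10) = 0 + I*√10 = I*√10 ≈ 3.1623*I)
F - 2*M(1) = I*√10 - 2*13 = I*√10 - 26 = -26 + I*√10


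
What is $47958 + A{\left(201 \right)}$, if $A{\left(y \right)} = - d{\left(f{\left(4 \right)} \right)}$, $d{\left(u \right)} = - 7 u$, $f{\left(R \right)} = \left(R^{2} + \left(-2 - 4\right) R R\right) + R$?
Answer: $47426$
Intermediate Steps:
$f{\left(R \right)} = R - 5 R^{2}$ ($f{\left(R \right)} = \left(R^{2} + - 6 R R\right) + R = \left(R^{2} - 6 R^{2}\right) + R = - 5 R^{2} + R = R - 5 R^{2}$)
$A{\left(y \right)} = -532$ ($A{\left(y \right)} = - \left(-7\right) 4 \left(1 - 20\right) = - \left(-7\right) 4 \left(-19\right) = - \left(-7\right) \left(-76\right) = \left(-1\right) 532 = -532$)
$47958 + A{\left(201 \right)} = 47958 - 532 = 47426$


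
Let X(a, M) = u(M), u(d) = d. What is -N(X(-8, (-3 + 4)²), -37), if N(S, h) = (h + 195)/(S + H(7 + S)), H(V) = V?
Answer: -158/9 ≈ -17.556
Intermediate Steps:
X(a, M) = M
N(S, h) = (195 + h)/(7 + 2*S) (N(S, h) = (h + 195)/(S + (7 + S)) = (195 + h)/(7 + 2*S))
-N(X(-8, (-3 + 4)²), -37) = -(195 - 37)/(7 + 2*(-3 + 4)²) = -158/(7 + 2*1²) = -158/(7 + 2*1) = -158/(7 + 2) = -158/9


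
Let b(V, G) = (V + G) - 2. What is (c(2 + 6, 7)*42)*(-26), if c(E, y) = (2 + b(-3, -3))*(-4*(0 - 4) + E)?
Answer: 157248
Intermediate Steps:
b(V, G) = -2 + G + V (b(V, G) = (G + V) - 2 = -2 + G + V)
c(E, y) = -96 - 6*E (c(E, y) = (2 + (-2 - 3 - 3))*(-4*(0 - 4) + E) = (2 - 8)*(-4*(-4) + E) = -6*(16 + E) = -96 - 6*E)
(c(2 + 6, 7)*42)*(-26) = ((-96 - 6*(2 + 6))*42)*(-26) = ((-96 - 6*8)*42)*(-26) = ((-96 - 48)*42)*(-26) = -144*42*(-26) = -6048*(-26) = 157248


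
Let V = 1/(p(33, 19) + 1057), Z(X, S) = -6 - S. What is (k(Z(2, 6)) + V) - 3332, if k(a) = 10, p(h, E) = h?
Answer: -3620979/1090 ≈ -3322.0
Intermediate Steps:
V = 1/1090 (V = 1/(33 + 1057) = 1/1090 ≈ 0.00091743)
(k(Z(2, 6)) + V) - 3332 = (10 + 1/1090) - 3332 = 10901/1090 - 3332 = -3620979/1090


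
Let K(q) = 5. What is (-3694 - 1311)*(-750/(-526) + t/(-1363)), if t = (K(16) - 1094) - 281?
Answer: -4361532175/358469 ≈ -12167.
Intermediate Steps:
t = -1370 (t = (5 - 1094) - 281 = -1089 - 281 = -1370)
(-3694 - 1311)*(-750/(-526) + t/(-1363)) = (-3694 - 1311)*(-750/(-526) - 1370/(-1363)) = -5005*(-750*(-1/526) - 1370*(-1/1363)) = -5005*(375/263 + 1370/1363) = -5005*871435/358469 = -4361532175/358469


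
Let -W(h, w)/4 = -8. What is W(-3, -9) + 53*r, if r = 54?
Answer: 2894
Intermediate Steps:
W(h, w) = 32 (W(h, w) = -4*(-8) = 32)
W(-3, -9) + 53*r = 32 + 53*54 = 32 + 2862 = 2894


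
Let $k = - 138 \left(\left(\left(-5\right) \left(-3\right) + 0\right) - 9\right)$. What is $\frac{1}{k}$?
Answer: $- \frac{1}{828} \approx -0.0012077$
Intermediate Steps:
$k = -828$ ($k = - 138 \left(\left(15 + 0\right) - 9\right) = - 138 \left(15 - 9\right) = \left(-138\right) 6 = -828$)
$\frac{1}{k} = \frac{1}{-828} = - \frac{1}{828}$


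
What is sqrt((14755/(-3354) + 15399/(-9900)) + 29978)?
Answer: sqrt(6035054154789)/14190 ≈ 173.12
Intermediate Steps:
sqrt((14755/(-3354) + 15399/(-9900)) + 29978) = sqrt((14755*(-1/3354) + 15399*(-1/9900)) + 29978) = sqrt((-1135/258 - 1711/1100) + 29978) = sqrt(-844969/141900 + 29978) = sqrt(4253033231/141900) = sqrt(6035054154789)/14190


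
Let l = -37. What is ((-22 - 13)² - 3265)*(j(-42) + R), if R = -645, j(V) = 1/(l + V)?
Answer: 103950240/79 ≈ 1.3158e+6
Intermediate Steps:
j(V) = 1/(-37 + V)
((-22 - 13)² - 3265)*(j(-42) + R) = ((-22 - 13)² - 3265)*(1/(-37 - 42) - 645) = ((-35)² - 3265)*(1/(-79) - 645) = (1225 - 3265)*(-1/79 - 645) = -2040*(-50956/79) = 103950240/79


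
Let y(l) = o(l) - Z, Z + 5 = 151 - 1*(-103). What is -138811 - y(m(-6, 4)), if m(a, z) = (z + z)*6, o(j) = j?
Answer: -138610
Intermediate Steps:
Z = 249 (Z = -5 + (151 - 1*(-103)) = -5 + (151 + 103) = -5 + 254 = 249)
m(a, z) = 12*z (m(a, z) = (2*z)*6 = 12*z)
y(l) = -249 + l (y(l) = l - 1*249 = l - 249 = -249 + l)
-138811 - y(m(-6, 4)) = -138811 - (-249 + 12*4) = -138811 - (-249 + 48) = -138811 - 1*(-201) = -138811 + 201 = -138610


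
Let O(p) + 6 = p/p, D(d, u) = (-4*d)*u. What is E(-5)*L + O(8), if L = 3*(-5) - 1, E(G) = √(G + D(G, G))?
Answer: -5 - 16*I*√105 ≈ -5.0 - 163.95*I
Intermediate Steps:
D(d, u) = -4*d*u
O(p) = -5 (O(p) = -6 + p/p = -6 + 1 = -5)
E(G) = √(G - 4*G²) (E(G) = √(G - 4*G*G) = √(G - 4*G²))
L = -16 (L = -15 - 1 = -16)
E(-5)*L + O(8) = √(-5*(1 - 4*(-5)))*(-16) - 5 = √(-5*(1 + 20))*(-16) - 5 = √(-5*21)*(-16) - 5 = √(-105)*(-16) - 5 = (I*√105)*(-16) - 5 = -16*I*√105 - 5 = -5 - 16*I*√105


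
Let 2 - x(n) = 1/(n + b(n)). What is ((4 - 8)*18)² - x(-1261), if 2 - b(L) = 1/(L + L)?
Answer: 16453868332/3175197 ≈ 5182.0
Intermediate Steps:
b(L) = 2 - 1/(2*L) (b(L) = 2 - 1/(L + L) = 2 - 1/(2*L))
x(n) = 2 - 1/(2 + n - 1/(2*n)) (x(n) = 2 - 1/(n + (2 - 1/(2*n))) = 2 - 1/(2 + n - 1/(2*n)))
((4 - 8)*18)² - x(-1261) = ((4 - 8)*18)² - 2*(-1 + 2*(-1261)² + 3*(-1261))/(-1 + 2*(-1261)² + 4*(-1261)) = (-4*18)² - 2*(-1 + 2*1590121 - 3783)/(-1 + 2*1590121 - 5044) = (-72)² - 2*(-1 + 3180242 - 3783)/(-1 + 3180242 - 5044) = 5184 - 2*3176458/3175197 = 5184 - 1*6352916/3175197 = 5184 - 6352916/3175197 = 16453868332/3175197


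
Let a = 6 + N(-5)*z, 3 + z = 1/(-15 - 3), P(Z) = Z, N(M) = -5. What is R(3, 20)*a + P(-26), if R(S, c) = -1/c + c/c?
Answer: -2083/360 ≈ -5.7861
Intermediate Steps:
z = -55/18 (z = -3 + 1/(-15 - 3) = -3 + 1/(-18) = -3 - 1/18 = -55/18 ≈ -3.0556)
R(S, c) = 1 - 1/c (R(S, c) = -1/c + 1 = 1 - 1/c)
a = 383/18 (a = 6 - 5*(-55/18) = 6 + 275/18 = 383/18 ≈ 21.278)
R(3, 20)*a + P(-26) = ((-1 + 20)/20)*(383/18) - 26 = ((1/20)*19)*(383/18) - 26 = (19/20)*(383/18) - 26 = 7277/360 - 26 = -2083/360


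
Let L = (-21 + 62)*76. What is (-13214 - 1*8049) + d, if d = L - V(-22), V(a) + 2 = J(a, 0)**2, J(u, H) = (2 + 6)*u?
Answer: -49121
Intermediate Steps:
J(u, H) = 8*u
V(a) = -2 + 64*a**2 (V(a) = -2 + (8*a)**2 = -2 + 64*a**2)
L = 3116 (L = 41*76 = 3116)
d = -27858 (d = 3116 - (-2 + 64*(-22)**2) = 3116 - (-2 + 64*484) = 3116 - (-2 + 30976) = 3116 - 1*30974 = 3116 - 30974 = -27858)
(-13214 - 1*8049) + d = (-13214 - 1*8049) - 27858 = (-13214 - 8049) - 27858 = -21263 - 27858 = -49121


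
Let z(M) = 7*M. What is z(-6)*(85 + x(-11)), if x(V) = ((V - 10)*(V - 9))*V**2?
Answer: -2138010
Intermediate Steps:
x(V) = V**2*(-10 + V)*(-9 + V) (x(V) = ((-10 + V)*(-9 + V))*V**2 = V**2*(-10 + V)*(-9 + V))
z(-6)*(85 + x(-11)) = (7*(-6))*(85 + (-11)**2*(90 + (-11)**2 - 19*(-11))) = -42*(85 + 121*(90 + 121 + 209)) = -42*(85 + 121*420) = -42*(85 + 50820) = -42*50905 = -2138010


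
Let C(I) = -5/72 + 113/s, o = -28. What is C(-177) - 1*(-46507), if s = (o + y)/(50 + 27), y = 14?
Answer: 3303751/72 ≈ 45885.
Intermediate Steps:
s = -2/11 (s = (-28 + 14)/(50 + 27) = -14/77 = -14*1/77 = -2/11 ≈ -0.18182)
C(I) = -44753/72 (C(I) = -5/72 + 113/(-2/11) = -5*1/72 + 113*(-11/2) = -5/72 - 1243/2 = -44753/72)
C(-177) - 1*(-46507) = -44753/72 - 1*(-46507) = -44753/72 + 46507 = 3303751/72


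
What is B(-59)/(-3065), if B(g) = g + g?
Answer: 118/3065 ≈ 0.038499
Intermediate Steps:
B(g) = 2*g
B(-59)/(-3065) = (2*(-59))/(-3065) = -118*(-1/3065) = 118/3065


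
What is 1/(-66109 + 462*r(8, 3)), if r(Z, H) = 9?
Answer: -1/61951 ≈ -1.6142e-5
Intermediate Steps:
1/(-66109 + 462*r(8, 3)) = 1/(-66109 + 462*9) = 1/(-66109 + 4158) = 1/(-61951) = -1/61951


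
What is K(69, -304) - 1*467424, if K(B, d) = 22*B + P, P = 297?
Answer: -465609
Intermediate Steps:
K(B, d) = 297 + 22*B (K(B, d) = 22*B + 297 = 297 + 22*B)
K(69, -304) - 1*467424 = (297 + 22*69) - 1*467424 = (297 + 1518) - 467424 = 1815 - 467424 = -465609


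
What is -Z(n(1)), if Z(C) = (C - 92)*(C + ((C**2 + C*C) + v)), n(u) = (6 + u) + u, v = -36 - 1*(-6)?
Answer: 8904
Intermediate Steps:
v = -30 (v = -36 + 6 = -30)
n(u) = 6 + 2*u
Z(C) = (-92 + C)*(-30 + C + 2*C**2) (Z(C) = (C - 92)*(C + ((C**2 + C*C) - 30)) = (-92 + C)*(C + ((C**2 + C**2) - 30)) = (-92 + C)*(C + (2*C**2 - 30)) = (-92 + C)*(C + (-30 + 2*C**2)) = (-92 + C)*(-30 + C + 2*C**2))
-Z(n(1)) = -(2760 - 183*(6 + 2*1)**2 - 122*(6 + 2*1) + 2*(6 + 2*1)**3) = -(2760 - 183*(6 + 2)**2 - 122*(6 + 2) + 2*(6 + 2)**3) = -(2760 - 183*8**2 - 122*8 + 2*8**3) = -(2760 - 183*64 - 976 + 2*512) = -(2760 - 11712 - 976 + 1024) = -1*(-8904) = 8904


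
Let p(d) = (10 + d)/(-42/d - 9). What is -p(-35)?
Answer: -125/39 ≈ -3.2051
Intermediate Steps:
p(d) = (10 + d)/(-9 - 42/d)
-p(-35) = -(-1)*(-35)*(10 - 35)/(42 + 9*(-35)) = -(-1)*(-35)*(-25)/(42 - 315) = -(-1)*(-35)*(-25)/(-273) = -(-1)*(-35)*(-1)*(-25)/273 = -1*125/39 = -125/39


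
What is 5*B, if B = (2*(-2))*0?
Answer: 0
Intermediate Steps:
B = 0 (B = -4*0 = 0)
5*B = 5*0 = 0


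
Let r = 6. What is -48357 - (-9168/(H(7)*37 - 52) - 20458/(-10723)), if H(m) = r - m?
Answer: -46249487105/954347 ≈ -48462.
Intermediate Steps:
H(m) = 6 - m
-48357 - (-9168/(H(7)*37 - 52) - 20458/(-10723)) = -48357 - (-9168/((6 - 1*7)*37 - 52) - 20458/(-10723)) = -48357 - (-9168/((6 - 7)*37 - 52) - 20458*(-1/10723)) = -48357 - (-9168/(-1*37 - 52) + 20458/10723) = -48357 - (-9168/(-37 - 52) + 20458/10723) = -48357 - (-9168/(-89) + 20458/10723) = -48357 - (-9168*(-1/89) + 20458/10723) = -48357 - (9168/89 + 20458/10723) = -48357 - 1*100129226/954347 = -48357 - 100129226/954347 = -46249487105/954347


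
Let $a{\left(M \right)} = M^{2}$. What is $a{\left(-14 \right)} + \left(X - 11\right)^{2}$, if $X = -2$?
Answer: $365$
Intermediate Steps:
$a{\left(-14 \right)} + \left(X - 11\right)^{2} = \left(-14\right)^{2} + \left(-2 - 11\right)^{2} = 196 + \left(-13\right)^{2} = 196 + 169 = 365$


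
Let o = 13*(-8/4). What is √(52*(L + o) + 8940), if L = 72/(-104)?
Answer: 8*√118 ≈ 86.902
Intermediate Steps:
L = -9/13 (L = 72*(-1/104) = -9/13 ≈ -0.69231)
o = -26 (o = 13*(-8*¼) = 13*(-2) = -26)
√(52*(L + o) + 8940) = √(52*(-9/13 - 26) + 8940) = √(52*(-347/13) + 8940) = √(-1388 + 8940) = √7552 = 8*√118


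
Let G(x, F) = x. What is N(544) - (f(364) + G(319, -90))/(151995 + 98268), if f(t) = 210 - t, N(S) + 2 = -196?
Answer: -16517413/83421 ≈ -198.00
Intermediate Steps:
N(S) = -198 (N(S) = -2 - 196 = -198)
N(544) - (f(364) + G(319, -90))/(151995 + 98268) = -198 - ((210 - 1*364) + 319)/(151995 + 98268) = -198 - ((210 - 364) + 319)/250263 = -198 - (-154 + 319)/250263 = -198 - 165/250263 = -198 - 1*55/83421 = -198 - 55/83421 = -16517413/83421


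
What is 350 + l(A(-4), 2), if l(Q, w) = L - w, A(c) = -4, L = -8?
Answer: 340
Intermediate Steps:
l(Q, w) = -8 - w
350 + l(A(-4), 2) = 350 + (-8 - 1*2) = 350 + (-8 - 2) = 350 - 10 = 340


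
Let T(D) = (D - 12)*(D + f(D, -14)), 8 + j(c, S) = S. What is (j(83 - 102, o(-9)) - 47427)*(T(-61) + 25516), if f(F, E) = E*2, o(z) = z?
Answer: -1518824772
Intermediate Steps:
j(c, S) = -8 + S
f(F, E) = 2*E
T(D) = (-28 + D)*(-12 + D) (T(D) = (D - 12)*(D + 2*(-14)) = (-12 + D)*(D - 28) = (-12 + D)*(-28 + D) = (-28 + D)*(-12 + D))
(j(83 - 102, o(-9)) - 47427)*(T(-61) + 25516) = ((-8 - 9) - 47427)*((336 + (-61)**2 - 40*(-61)) + 25516) = (-17 - 47427)*((336 + 3721 + 2440) + 25516) = -47444*(6497 + 25516) = -47444*32013 = -1518824772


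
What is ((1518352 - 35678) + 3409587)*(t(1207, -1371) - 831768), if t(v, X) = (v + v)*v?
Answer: 10185344943730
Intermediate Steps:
t(v, X) = 2*v**2 (t(v, X) = (2*v)*v = 2*v**2)
((1518352 - 35678) + 3409587)*(t(1207, -1371) - 831768) = ((1518352 - 35678) + 3409587)*(2*1207**2 - 831768) = (1482674 + 3409587)*(2*1456849 - 831768) = 4892261*(2913698 - 831768) = 4892261*2081930 = 10185344943730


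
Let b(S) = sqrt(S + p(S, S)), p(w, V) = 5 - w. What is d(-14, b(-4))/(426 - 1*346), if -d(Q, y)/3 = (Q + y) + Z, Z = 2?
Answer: 9/20 - 3*sqrt(5)/80 ≈ 0.36615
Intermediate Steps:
b(S) = sqrt(5) (b(S) = sqrt(S + (5 - S)) = sqrt(5))
d(Q, y) = -6 - 3*Q - 3*y (d(Q, y) = -3*((Q + y) + 2) = -3*(2 + Q + y) = -6 - 3*Q - 3*y)
d(-14, b(-4))/(426 - 1*346) = (-6 - 3*(-14) - 3*sqrt(5))/(426 - 1*346) = (-6 + 42 - 3*sqrt(5))/(426 - 346) = (36 - 3*sqrt(5))/80 = (36 - 3*sqrt(5))*(1/80) = 9/20 - 3*sqrt(5)/80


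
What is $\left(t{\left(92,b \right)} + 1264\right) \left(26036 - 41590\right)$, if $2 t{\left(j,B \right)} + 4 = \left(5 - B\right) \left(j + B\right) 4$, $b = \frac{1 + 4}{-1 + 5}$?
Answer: $- \frac{122028907}{4} \approx -3.0507 \cdot 10^{7}$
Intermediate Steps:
$b = \frac{5}{4}$ ($b = \frac{1}{4} \cdot 5 = \frac{5}{4} \approx 1.25$)
$t{\left(j,B \right)} = -2 + 2 \left(5 - B\right) \left(B + j\right)$ ($t{\left(j,B \right)} = -2 + \frac{\left(5 - B\right) \left(j + B\right) 4}{2} = -2 + \frac{\left(5 - B\right) \left(B + j\right) 4}{2} = -2 + \frac{4 \left(5 - B\right) \left(B + j\right)}{2} = -2 + 2 \left(5 - B\right) \left(B + j\right)$)
$\left(t{\left(92,b \right)} + 1264\right) \left(26036 - 41590\right) = \left(\left(-2 - 2 \left(\frac{5}{4}\right)^{2} + 10 \cdot \frac{5}{4} + 10 \cdot 92 - \frac{5}{2} \cdot 92\right) + 1264\right) \left(26036 - 41590\right) = \left(\left(-2 - \frac{25}{8} + \frac{25}{2} + 920 - 230\right) + 1264\right) \left(-15554\right) = \left(\frac{5579}{8} + 1264\right) \left(-15554\right) = \frac{15691}{8} \left(-15554\right) = - \frac{122028907}{4}$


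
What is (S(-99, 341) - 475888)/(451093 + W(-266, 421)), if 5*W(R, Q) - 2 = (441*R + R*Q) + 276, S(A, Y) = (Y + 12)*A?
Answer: -2554175/2026451 ≈ -1.2604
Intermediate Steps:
S(A, Y) = A*(12 + Y) (S(A, Y) = (12 + Y)*A = A*(12 + Y))
W(R, Q) = 278/5 + 441*R/5 + Q*R/5 (W(R, Q) = 2/5 + ((441*R + R*Q) + 276)/5 = 2/5 + ((441*R + Q*R) + 276)/5 = 2/5 + (276 + 441*R + Q*R)/5 = 2/5 + (276/5 + 441*R/5 + Q*R/5) = 278/5 + 441*R/5 + Q*R/5)
(S(-99, 341) - 475888)/(451093 + W(-266, 421)) = (-99*(12 + 341) - 475888)/(451093 + (278/5 + (441/5)*(-266) + (1/5)*421*(-266))) = (-99*353 - 475888)/(451093 + (278/5 - 117306/5 - 111986/5)) = (-34947 - 475888)/(451093 - 229014/5) = -510835/2026451/5 = -510835*5/2026451 = -2554175/2026451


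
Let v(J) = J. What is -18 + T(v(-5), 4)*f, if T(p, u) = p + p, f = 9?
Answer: -108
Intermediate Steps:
T(p, u) = 2*p
-18 + T(v(-5), 4)*f = -18 + (2*(-5))*9 = -18 - 10*9 = -18 - 90 = -108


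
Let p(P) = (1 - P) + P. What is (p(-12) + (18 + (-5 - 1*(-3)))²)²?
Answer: 66049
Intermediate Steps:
p(P) = 1
(p(-12) + (18 + (-5 - 1*(-3)))²)² = (1 + (18 + (-5 - 1*(-3)))²)² = (1 + (18 + (-5 + 3))²)² = (1 + (18 - 2)²)² = (1 + 16²)² = (1 + 256)² = 257² = 66049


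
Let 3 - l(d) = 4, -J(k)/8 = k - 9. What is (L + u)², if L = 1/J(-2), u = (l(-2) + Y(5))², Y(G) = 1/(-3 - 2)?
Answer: 10195249/4840000 ≈ 2.1065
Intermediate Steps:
Y(G) = -⅕ (Y(G) = 1/(-5) = -⅕)
J(k) = 72 - 8*k (J(k) = -8*(k - 9) = -8*(-9 + k) = 72 - 8*k)
l(d) = -1 (l(d) = 3 - 1*4 = 3 - 4 = -1)
u = 36/25 (u = (-1 - ⅕)² = (-6/5)² = 36/25 ≈ 1.4400)
L = 1/88 (L = 1/(72 - 8*(-2)) = 1/(72 + 16) = 1/88 ≈ 0.011364)
(L + u)² = (1/88 + 36/25)² = (3193/2200)² = 10195249/4840000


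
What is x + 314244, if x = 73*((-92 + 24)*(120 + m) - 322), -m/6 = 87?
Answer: 2286266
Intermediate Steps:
m = -522 (m = -6*87 = -522)
x = 1972022 (x = 73*((-92 + 24)*(120 - 522) - 322) = 73*(-68*(-402) - 322) = 73*(27336 - 322) = 73*27014 = 1972022)
x + 314244 = 1972022 + 314244 = 2286266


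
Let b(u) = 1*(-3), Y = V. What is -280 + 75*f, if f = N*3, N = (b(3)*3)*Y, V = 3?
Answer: -6355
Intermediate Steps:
Y = 3
b(u) = -3
N = -27 (N = -3*3*3 = -9*3 = -27)
f = -81 (f = -27*3 = -81)
-280 + 75*f = -280 + 75*(-81) = -280 - 6075 = -6355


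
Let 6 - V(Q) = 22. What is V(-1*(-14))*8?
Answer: -128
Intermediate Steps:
V(Q) = -16 (V(Q) = 6 - 1*22 = 6 - 22 = -16)
V(-1*(-14))*8 = -16*8 = -128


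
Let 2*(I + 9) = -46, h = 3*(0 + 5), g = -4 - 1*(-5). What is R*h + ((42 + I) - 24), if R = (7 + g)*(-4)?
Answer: -494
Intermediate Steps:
g = 1 (g = -4 + 5 = 1)
h = 15 (h = 3*5 = 15)
I = -32 (I = -9 + (½)*(-46) = -9 - 23 = -32)
R = -32 (R = (7 + 1)*(-4) = 8*(-4) = -32)
R*h + ((42 + I) - 24) = -32*15 + ((42 - 32) - 24) = -480 + (10 - 24) = -480 - 14 = -494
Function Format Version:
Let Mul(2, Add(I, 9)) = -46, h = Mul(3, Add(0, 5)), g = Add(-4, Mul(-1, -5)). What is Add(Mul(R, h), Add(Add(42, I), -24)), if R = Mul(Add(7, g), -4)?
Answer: -494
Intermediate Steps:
g = 1 (g = Add(-4, 5) = 1)
h = 15 (h = Mul(3, 5) = 15)
I = -32 (I = Add(-9, Mul(Rational(1, 2), -46)) = Add(-9, -23) = -32)
R = -32 (R = Mul(Add(7, 1), -4) = Mul(8, -4) = -32)
Add(Mul(R, h), Add(Add(42, I), -24)) = Add(Mul(-32, 15), Add(Add(42, -32), -24)) = Add(-480, Add(10, -24)) = Add(-480, -14) = -494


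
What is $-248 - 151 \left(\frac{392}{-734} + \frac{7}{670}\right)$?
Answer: $- \frac{41539319}{245890} \approx -168.93$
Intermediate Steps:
$-248 - 151 \left(\frac{392}{-734} + \frac{7}{670}\right) = -248 - 151 \left(392 \left(- \frac{1}{734}\right) + 7 \cdot \frac{1}{670}\right) = -248 - 151 \left(- \frac{196}{367} + \frac{7}{670}\right) = -248 - - \frac{19441401}{245890} = -248 + \frac{19441401}{245890} = - \frac{41539319}{245890}$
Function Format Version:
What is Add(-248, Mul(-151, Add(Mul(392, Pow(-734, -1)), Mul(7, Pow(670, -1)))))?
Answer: Rational(-41539319, 245890) ≈ -168.93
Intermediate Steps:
Add(-248, Mul(-151, Add(Mul(392, Pow(-734, -1)), Mul(7, Pow(670, -1))))) = Add(-248, Mul(-151, Add(Mul(392, Rational(-1, 734)), Mul(7, Rational(1, 670))))) = Add(-248, Mul(-151, Add(Rational(-196, 367), Rational(7, 670)))) = Add(-248, Mul(-151, Rational(-128751, 245890))) = Add(-248, Rational(19441401, 245890)) = Rational(-41539319, 245890)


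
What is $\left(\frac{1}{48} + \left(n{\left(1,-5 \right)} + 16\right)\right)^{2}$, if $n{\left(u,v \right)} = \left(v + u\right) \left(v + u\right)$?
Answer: $\frac{2362369}{2304} \approx 1025.3$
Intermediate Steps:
$n{\left(u,v \right)} = \left(u + v\right)^{2}$ ($n{\left(u,v \right)} = \left(u + v\right) \left(u + v\right) = \left(u + v\right)^{2}$)
$\left(\frac{1}{48} + \left(n{\left(1,-5 \right)} + 16\right)\right)^{2} = \left(\frac{1}{48} + \left(\left(1 - 5\right)^{2} + 16\right)\right)^{2} = \left(\frac{1}{48} + \left(\left(-4\right)^{2} + 16\right)\right)^{2} = \left(\frac{1}{48} + \left(16 + 16\right)\right)^{2} = \left(\frac{1}{48} + 32\right)^{2} = \left(\frac{1537}{48}\right)^{2} = \frac{2362369}{2304}$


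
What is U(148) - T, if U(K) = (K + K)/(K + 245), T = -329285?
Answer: 129409301/393 ≈ 3.2929e+5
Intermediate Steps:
U(K) = 2*K/(245 + K) (U(K) = (2*K)/(245 + K) = 2*K/(245 + K))
U(148) - T = 2*148/(245 + 148) - 1*(-329285) = 2*148/393 + 329285 = 2*148*(1/393) + 329285 = 296/393 + 329285 = 129409301/393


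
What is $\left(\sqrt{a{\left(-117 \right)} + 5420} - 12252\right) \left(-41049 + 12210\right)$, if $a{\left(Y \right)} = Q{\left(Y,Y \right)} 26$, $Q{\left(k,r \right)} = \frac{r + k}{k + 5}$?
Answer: $353335428 - \frac{28839 \sqrt{1072967}}{14} \approx 3.512 \cdot 10^{8}$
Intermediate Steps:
$Q{\left(k,r \right)} = \frac{k + r}{5 + k}$
$a{\left(Y \right)} = \frac{52 Y}{5 + Y}$ ($a{\left(Y \right)} = \frac{Y + Y}{5 + Y} 26 = \frac{2 Y}{5 + Y} 26 = \frac{52 Y}{5 + Y}$)
$\left(\sqrt{a{\left(-117 \right)} + 5420} - 12252\right) \left(-41049 + 12210\right) = \left(\sqrt{52 \left(-117\right) \frac{1}{5 - 117} + 5420} - 12252\right) \left(-41049 + 12210\right) = \left(\sqrt{52 \left(-117\right) \frac{1}{-112} + 5420} - 12252\right) \left(-28839\right) = \left(\sqrt{52 \left(-117\right) \left(- \frac{1}{112}\right) + 5420} - 12252\right) \left(-28839\right) = \left(\sqrt{\frac{1521}{28} + 5420} - 12252\right) \left(-28839\right) = \left(\sqrt{\frac{153281}{28}} - 12252\right) \left(-28839\right) = \left(\frac{\sqrt{1072967}}{14} - 12252\right) \left(-28839\right) = \left(-12252 + \frac{\sqrt{1072967}}{14}\right) \left(-28839\right) = 353335428 - \frac{28839 \sqrt{1072967}}{14}$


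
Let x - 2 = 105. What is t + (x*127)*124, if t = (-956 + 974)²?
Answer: 1685360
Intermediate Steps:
x = 107 (x = 2 + 105 = 107)
t = 324 (t = 18² = 324)
t + (x*127)*124 = 324 + (107*127)*124 = 324 + 13589*124 = 324 + 1685036 = 1685360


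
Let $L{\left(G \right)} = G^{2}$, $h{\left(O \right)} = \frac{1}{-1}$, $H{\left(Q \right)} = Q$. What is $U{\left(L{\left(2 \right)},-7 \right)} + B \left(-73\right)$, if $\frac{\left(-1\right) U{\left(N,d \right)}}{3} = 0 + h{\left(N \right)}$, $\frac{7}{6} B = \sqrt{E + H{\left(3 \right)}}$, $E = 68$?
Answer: $3 - \frac{438 \sqrt{71}}{7} \approx -524.24$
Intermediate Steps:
$h{\left(O \right)} = -1$
$B = \frac{6 \sqrt{71}}{7}$ ($B = \frac{6 \sqrt{68 + 3}}{7} = \frac{6 \sqrt{71}}{7} \approx 7.2224$)
$U{\left(N,d \right)} = 3$ ($U{\left(N,d \right)} = - 3 \left(0 - 1\right) = \left(-3\right) \left(-1\right) = 3$)
$U{\left(L{\left(2 \right)},-7 \right)} + B \left(-73\right) = 3 + \frac{6 \sqrt{71}}{7} \left(-73\right) = 3 - \frac{438 \sqrt{71}}{7}$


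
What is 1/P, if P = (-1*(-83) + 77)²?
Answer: 1/25600 ≈ 3.9063e-5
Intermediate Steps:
P = 25600 (P = (83 + 77)² = 160² = 25600)
1/P = 1/25600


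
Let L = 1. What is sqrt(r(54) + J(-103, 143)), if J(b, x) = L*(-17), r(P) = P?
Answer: sqrt(37) ≈ 6.0828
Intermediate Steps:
J(b, x) = -17 (J(b, x) = 1*(-17) = -17)
sqrt(r(54) + J(-103, 143)) = sqrt(54 - 17) = sqrt(37)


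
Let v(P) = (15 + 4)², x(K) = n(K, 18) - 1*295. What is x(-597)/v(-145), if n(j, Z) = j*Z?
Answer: -11041/361 ≈ -30.584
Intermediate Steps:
n(j, Z) = Z*j
x(K) = -295 + 18*K (x(K) = 18*K - 1*295 = 18*K - 295 = -295 + 18*K)
v(P) = 361 (v(P) = 19² = 361)
x(-597)/v(-145) = (-295 + 18*(-597))/361 = (-295 - 10746)*(1/361) = -11041*1/361 = -11041/361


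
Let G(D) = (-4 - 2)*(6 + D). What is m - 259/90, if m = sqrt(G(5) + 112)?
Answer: -259/90 + sqrt(46) ≈ 3.9046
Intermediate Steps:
G(D) = -36 - 6*D (G(D) = -6*(6 + D) = -36 - 6*D)
m = sqrt(46) (m = sqrt((-36 - 6*5) + 112) = sqrt((-36 - 30) + 112) = sqrt(-66 + 112) = sqrt(46) ≈ 6.7823)
m - 259/90 = sqrt(46) - 259/90 = -259/90 + sqrt(46)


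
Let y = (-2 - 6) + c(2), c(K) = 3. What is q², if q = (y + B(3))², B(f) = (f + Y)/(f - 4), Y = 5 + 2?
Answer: 50625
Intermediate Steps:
Y = 7
y = -5 (y = (-2 - 6) + 3 = -8 + 3 = -5)
B(f) = (7 + f)/(-4 + f) (B(f) = (f + 7)/(f - 4) = (7 + f)/(-4 + f))
q = 225 (q = (-5 + (7 + 3)/(-4 + 3))² = (-5 + 10/(-1))² = (-5 - 1*10)² = (-5 - 10)² = (-15)² = 225)
q² = 225² = 50625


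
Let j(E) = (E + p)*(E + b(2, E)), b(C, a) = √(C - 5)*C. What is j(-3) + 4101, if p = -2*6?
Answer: 4146 - 30*I*√3 ≈ 4146.0 - 51.962*I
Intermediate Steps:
p = -12
b(C, a) = C*√(-5 + C) (b(C, a) = √(-5 + C)*C = C*√(-5 + C))
j(E) = (-12 + E)*(E + 2*I*√3) (j(E) = (E - 12)*(E + 2*√(-5 + 2)) = (-12 + E)*(E + 2*√(-3)) = (-12 + E)*(E + 2*(I*√3)) = (-12 + E)*(E + 2*I*√3))
j(-3) + 4101 = ((-3)² - 12*(-3) - 24*I*√3 + 2*I*(-3)*√3) + 4101 = (9 + 36 - 24*I*√3 - 6*I*√3) + 4101 = (45 - 30*I*√3) + 4101 = 4146 - 30*I*√3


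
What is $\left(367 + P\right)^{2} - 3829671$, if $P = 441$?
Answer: $-3176807$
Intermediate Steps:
$\left(367 + P\right)^{2} - 3829671 = \left(367 + 441\right)^{2} - 3829671 = 808^{2} - 3829671 = 652864 - 3829671 = -3176807$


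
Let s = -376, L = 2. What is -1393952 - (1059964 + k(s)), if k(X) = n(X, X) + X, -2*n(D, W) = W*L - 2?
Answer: -2453917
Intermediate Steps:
n(D, W) = 1 - W (n(D, W) = -(W*2 - 2)/2 = -(2*W - 2)/2 = -(-2 + 2*W)/2 = 1 - W)
k(X) = 1 (k(X) = (1 - X) + X = 1)
-1393952 - (1059964 + k(s)) = -1393952 - (1059964 + 1) = -1393952 - 1*1059965 = -1393952 - 1059965 = -2453917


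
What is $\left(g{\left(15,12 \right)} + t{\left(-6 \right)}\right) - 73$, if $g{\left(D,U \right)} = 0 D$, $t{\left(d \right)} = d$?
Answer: $-79$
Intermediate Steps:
$g{\left(D,U \right)} = 0$
$\left(g{\left(15,12 \right)} + t{\left(-6 \right)}\right) - 73 = \left(0 - 6\right) - 73 = -6 - 73 = -79$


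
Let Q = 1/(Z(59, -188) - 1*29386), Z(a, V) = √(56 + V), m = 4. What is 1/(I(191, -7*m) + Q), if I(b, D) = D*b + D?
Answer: -4642375629514/24957411542246401 + 2*I*√33/24957411542246401 ≈ -0.00018601 + 4.6035e-16*I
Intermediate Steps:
I(b, D) = D + D*b
Q = 1/(-29386 + 2*I*√33) (Q = 1/(√(56 - 188) - 1*29386) = 1/(√(-132) - 29386) = 1/(2*I*√33 - 29386) = 1/(-29386 + 2*I*√33) ≈ -3.403e-5 - 1.33e-8*I)
1/(I(191, -7*m) + Q) = 1/((-7*4)*(1 + 191) + (-14693/431768564 - I*√33/431768564)) = 1/(-28*192 + (-14693/431768564 - I*√33/431768564)) = 1/(-5376 + (-14693/431768564 - I*√33/431768564)) = 1/(-2321187814757/431768564 - I*√33/431768564)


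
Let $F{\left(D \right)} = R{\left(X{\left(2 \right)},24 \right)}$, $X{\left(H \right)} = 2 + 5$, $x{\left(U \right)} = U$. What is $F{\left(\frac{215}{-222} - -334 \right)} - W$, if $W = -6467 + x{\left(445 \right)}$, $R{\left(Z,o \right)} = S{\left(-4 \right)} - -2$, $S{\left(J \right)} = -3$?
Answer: $6021$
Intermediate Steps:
$X{\left(H \right)} = 7$
$R{\left(Z,o \right)} = -1$ ($R{\left(Z,o \right)} = -3 - -2 = -3 + 2 = -1$)
$F{\left(D \right)} = -1$
$W = -6022$ ($W = -6467 + 445 = -6022$)
$F{\left(\frac{215}{-222} - -334 \right)} - W = -1 - -6022 = -1 + 6022 = 6021$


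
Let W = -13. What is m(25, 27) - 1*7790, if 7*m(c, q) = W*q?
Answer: -54881/7 ≈ -7840.1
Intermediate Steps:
m(c, q) = -13*q/7 (m(c, q) = (-13*q)/7 = -13*q/7)
m(25, 27) - 1*7790 = -13/7*27 - 1*7790 = -351/7 - 7790 = -54881/7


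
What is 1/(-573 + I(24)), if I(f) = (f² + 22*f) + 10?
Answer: 1/541 ≈ 0.0018484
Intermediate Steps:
I(f) = 10 + f² + 22*f
1/(-573 + I(24)) = 1/(-573 + (10 + 24² + 22*24)) = 1/(-573 + (10 + 576 + 528)) = 1/(-573 + 1114) = 1/541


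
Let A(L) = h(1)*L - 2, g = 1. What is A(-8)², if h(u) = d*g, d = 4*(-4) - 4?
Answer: 24964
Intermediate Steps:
d = -20 (d = -16 - 4 = -20)
h(u) = -20 (h(u) = -20*1 = -20)
A(L) = -2 - 20*L (A(L) = -20*L - 2 = -2 - 20*L)
A(-8)² = (-2 - 20*(-8))² = (-2 + 160)² = 158² = 24964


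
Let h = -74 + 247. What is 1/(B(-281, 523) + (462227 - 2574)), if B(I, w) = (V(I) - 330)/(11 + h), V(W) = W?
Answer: 184/84575541 ≈ 2.1756e-6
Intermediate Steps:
h = 173
B(I, w) = -165/92 + I/184 (B(I, w) = (I - 330)/(11 + 173) = (-330 + I)/184 = (-330 + I)*(1/184) = -165/92 + I/184)
1/(B(-281, 523) + (462227 - 2574)) = 1/((-165/92 + (1/184)*(-281)) + (462227 - 2574)) = 1/((-165/92 - 281/184) + 459653) = 1/(-611/184 + 459653) = 1/(84575541/184) = 184/84575541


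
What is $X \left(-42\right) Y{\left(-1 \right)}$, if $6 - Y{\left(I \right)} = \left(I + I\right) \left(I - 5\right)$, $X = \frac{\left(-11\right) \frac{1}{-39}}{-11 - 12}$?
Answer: $- \frac{924}{299} \approx -3.0903$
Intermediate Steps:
$X = - \frac{11}{897}$ ($X = \frac{\left(-11\right) \left(- \frac{1}{39}\right)}{-11 - 12} = \frac{11}{39 \left(-23\right)} = \frac{11}{39} \left(- \frac{1}{23}\right) = - \frac{11}{897} \approx -0.012263$)
$Y{\left(I \right)} = 6 - 2 I \left(-5 + I\right)$ ($Y{\left(I \right)} = 6 - \left(I + I\right) \left(I - 5\right) = 6 - 2 I \left(-5 + I\right)$)
$X \left(-42\right) Y{\left(-1 \right)} = \left(- \frac{11}{897}\right) \left(-42\right) \left(6 - 2 \left(-1\right)^{2} + 10 \left(-1\right)\right) = \frac{154 \left(6 - 2 - 10\right)}{299} = \frac{154}{299} \left(-6\right) = - \frac{924}{299}$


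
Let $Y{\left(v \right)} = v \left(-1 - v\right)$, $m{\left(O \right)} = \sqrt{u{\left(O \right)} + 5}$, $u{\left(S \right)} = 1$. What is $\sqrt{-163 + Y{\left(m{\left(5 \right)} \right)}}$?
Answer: $i \sqrt{169 + \sqrt{6}} \approx 13.094 i$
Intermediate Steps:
$m{\left(O \right)} = \sqrt{6}$ ($m{\left(O \right)} = \sqrt{1 + 5} = \sqrt{6}$)
$\sqrt{-163 + Y{\left(m{\left(5 \right)} \right)}} = \sqrt{-163 - \sqrt{6} \left(1 + \sqrt{6}\right)}$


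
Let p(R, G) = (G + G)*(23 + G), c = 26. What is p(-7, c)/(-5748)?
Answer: -637/1437 ≈ -0.44328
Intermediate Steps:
p(R, G) = 2*G*(23 + G) (p(R, G) = (2*G)*(23 + G) = 2*G*(23 + G))
p(-7, c)/(-5748) = (2*26*(23 + 26))/(-5748) = (2*26*49)*(-1/5748) = 2548*(-1/5748) = -637/1437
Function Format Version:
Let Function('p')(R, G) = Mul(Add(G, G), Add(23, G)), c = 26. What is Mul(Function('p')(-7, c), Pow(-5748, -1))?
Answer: Rational(-637, 1437) ≈ -0.44328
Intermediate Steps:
Function('p')(R, G) = Mul(2, G, Add(23, G)) (Function('p')(R, G) = Mul(Mul(2, G), Add(23, G)) = Mul(2, G, Add(23, G)))
Mul(Function('p')(-7, c), Pow(-5748, -1)) = Mul(Mul(2, 26, Add(23, 26)), Pow(-5748, -1)) = Mul(Mul(2, 26, 49), Rational(-1, 5748)) = Mul(2548, Rational(-1, 5748)) = Rational(-637, 1437)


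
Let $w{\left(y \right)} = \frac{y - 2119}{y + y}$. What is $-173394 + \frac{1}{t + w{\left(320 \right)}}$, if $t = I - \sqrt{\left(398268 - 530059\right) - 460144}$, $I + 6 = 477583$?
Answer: $- \frac{16198575868085380281394}{93420625098221361} + \frac{409600 i \sqrt{591935}}{93420625098221361} \approx -1.7339 \cdot 10^{5} + 3.3733 \cdot 10^{-9} i$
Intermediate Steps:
$I = 477577$ ($I = -6 + 477583 = 477577$)
$w{\left(y \right)} = \frac{-2119 + y}{2 y}$
$t = 477577 - i \sqrt{591935}$ ($t = 477577 - \sqrt{\left(398268 - 530059\right) - 460144} = 477577 - \sqrt{-131791 - 460144} = 477577 - \sqrt{-591935} = 477577 - i \sqrt{591935} \approx 4.7758 \cdot 10^{5} - 769.37 i$)
$-173394 + \frac{1}{t + w{\left(320 \right)}} = -173394 + \frac{1}{\left(477577 - i \sqrt{591935}\right) + \frac{-2119 + 320}{2 \cdot 320}} = -173394 + \frac{1}{\left(477577 - i \sqrt{591935}\right) + \frac{1}{2} \cdot \frac{1}{320} \left(-1799\right)} = -173394 + \frac{1}{\left(477577 - i \sqrt{591935}\right) - \frac{1799}{640}} = -173394 + \frac{1}{\frac{305647481}{640} - i \sqrt{591935}}$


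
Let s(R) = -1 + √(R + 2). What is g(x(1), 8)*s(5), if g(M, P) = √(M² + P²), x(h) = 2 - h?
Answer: √455 - √65 ≈ 13.268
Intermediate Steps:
s(R) = -1 + √(2 + R)
g(x(1), 8)*s(5) = √((2 - 1*1)² + 8²)*(-1 + √(2 + 5)) = √((2 - 1)² + 64)*(-1 + √7) = √(1² + 64)*(-1 + √7) = √(1 + 64)*(-1 + √7) = √65*(-1 + √7)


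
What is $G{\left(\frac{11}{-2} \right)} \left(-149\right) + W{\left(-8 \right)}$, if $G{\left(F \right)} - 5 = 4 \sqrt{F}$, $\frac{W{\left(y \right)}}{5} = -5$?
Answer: $-770 - 298 i \sqrt{22} \approx -770.0 - 1397.7 i$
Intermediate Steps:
$W{\left(y \right)} = -25$ ($W{\left(y \right)} = 5 \left(-5\right) = -25$)
$G{\left(F \right)} = 5 + 4 \sqrt{F}$
$G{\left(\frac{11}{-2} \right)} \left(-149\right) + W{\left(-8 \right)} = \left(5 + 4 \sqrt{\frac{11}{-2}}\right) \left(-149\right) - 25 = \left(5 + 4 \sqrt{11 \left(- \frac{1}{2}\right)}\right) \left(-149\right) - 25 = \left(5 + 4 \sqrt{- \frac{11}{2}}\right) \left(-149\right) - 25 = \left(5 + 4 \frac{i \sqrt{22}}{2}\right) \left(-149\right) - 25 = \left(5 + 2 i \sqrt{22}\right) \left(-149\right) - 25 = \left(-745 - 298 i \sqrt{22}\right) - 25 = -770 - 298 i \sqrt{22}$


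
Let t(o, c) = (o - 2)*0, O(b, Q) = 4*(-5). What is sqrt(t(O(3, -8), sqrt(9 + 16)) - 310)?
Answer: I*sqrt(310) ≈ 17.607*I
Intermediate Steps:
O(b, Q) = -20
t(o, c) = 0 (t(o, c) = (-2 + o)*0 = 0)
sqrt(t(O(3, -8), sqrt(9 + 16)) - 310) = sqrt(0 - 310) = sqrt(-310) = I*sqrt(310)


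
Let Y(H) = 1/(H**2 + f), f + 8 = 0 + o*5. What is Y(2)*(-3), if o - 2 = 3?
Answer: -1/7 ≈ -0.14286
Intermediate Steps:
o = 5 (o = 2 + 3 = 5)
f = 17 (f = -8 + (0 + 5*5) = -8 + (0 + 25) = -8 + 25 = 17)
Y(H) = 1/(17 + H**2) (Y(H) = 1/(H**2 + 17) = 1/(17 + H**2))
Y(2)*(-3) = -3/(17 + 2**2) = -3/(17 + 4) = -3/21 = (1/21)*(-3) = -1/7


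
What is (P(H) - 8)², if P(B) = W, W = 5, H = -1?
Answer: 9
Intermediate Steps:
P(B) = 5
(P(H) - 8)² = (5 - 8)² = (-3)² = 9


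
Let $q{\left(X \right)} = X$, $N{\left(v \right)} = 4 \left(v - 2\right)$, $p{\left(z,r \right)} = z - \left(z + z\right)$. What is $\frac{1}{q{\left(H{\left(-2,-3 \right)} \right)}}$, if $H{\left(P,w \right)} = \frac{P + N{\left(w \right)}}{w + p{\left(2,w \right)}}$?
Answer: $\frac{5}{22} \approx 0.22727$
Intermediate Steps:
$p{\left(z,r \right)} = - z$ ($p{\left(z,r \right)} = z - 2 z = - z$)
$N{\left(v \right)} = -8 + 4 v$ ($N{\left(v \right)} = 4 \left(-2 + v\right) = -8 + 4 v$)
$H{\left(P,w \right)} = \frac{-8 + P + 4 w}{-2 + w}$ ($H{\left(P,w \right)} = \frac{P + \left(-8 + 4 w\right)}{w - 2} = \frac{-8 + P + 4 w}{w - 2} = \frac{-8 + P + 4 w}{-2 + w}$)
$\frac{1}{q{\left(H{\left(-2,-3 \right)} \right)}} = \frac{1}{\frac{1}{-2 - 3} \left(-8 - 2 + 4 \left(-3\right)\right)} = \frac{1}{\frac{1}{-5} \left(-8 - 2 - 12\right)} = \frac{1}{\left(- \frac{1}{5}\right) \left(-22\right)} = \frac{1}{\frac{22}{5}} = \frac{5}{22}$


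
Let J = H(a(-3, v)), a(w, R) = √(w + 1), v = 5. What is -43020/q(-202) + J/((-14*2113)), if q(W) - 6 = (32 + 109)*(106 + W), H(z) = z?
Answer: 1434/451 - I*√2/29582 ≈ 3.1796 - 4.7807e-5*I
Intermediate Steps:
a(w, R) = √(1 + w)
J = I*√2 (J = √(1 - 3) = √(-2) = I*√2 ≈ 1.4142*I)
q(W) = 14952 + 141*W (q(W) = 6 + (32 + 109)*(106 + W) = 6 + 141*(106 + W) = 6 + (14946 + 141*W) = 14952 + 141*W)
-43020/q(-202) + J/((-14*2113)) = -43020/(14952 + 141*(-202)) + (I*√2)/((-14*2113)) = -43020/(14952 - 28482) + (I*√2)/(-29582) = -43020/(-13530) + (I*√2)*(-1/29582) = -43020*(-1/13530) - I*√2/29582 = 1434/451 - I*√2/29582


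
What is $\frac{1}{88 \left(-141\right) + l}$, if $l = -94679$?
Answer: $- \frac{1}{107087} \approx -9.3382 \cdot 10^{-6}$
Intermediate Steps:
$\frac{1}{88 \left(-141\right) + l} = \frac{1}{88 \left(-141\right) - 94679} = \frac{1}{-12408 - 94679} = \frac{1}{-107087} = - \frac{1}{107087}$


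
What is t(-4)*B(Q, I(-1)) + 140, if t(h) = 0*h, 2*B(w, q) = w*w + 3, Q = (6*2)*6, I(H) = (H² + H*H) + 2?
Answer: 140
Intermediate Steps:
I(H) = 2 + 2*H² (I(H) = (H² + H²) + 2 = 2*H² + 2 = 2 + 2*H²)
Q = 72 (Q = 12*6 = 72)
B(w, q) = 3/2 + w²/2 (B(w, q) = (w*w + 3)/2 = (w² + 3)/2 = (3 + w²)/2 = 3/2 + w²/2)
t(h) = 0
t(-4)*B(Q, I(-1)) + 140 = 0*(3/2 + (½)*72²) + 140 = 0*(3/2 + (½)*5184) + 140 = 0*(3/2 + 2592) + 140 = 0*(5187/2) + 140 = 0 + 140 = 140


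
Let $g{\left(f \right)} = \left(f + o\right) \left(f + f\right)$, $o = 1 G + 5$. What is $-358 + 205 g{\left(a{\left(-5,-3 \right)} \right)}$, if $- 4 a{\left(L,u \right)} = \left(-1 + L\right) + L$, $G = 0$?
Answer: $\frac{67041}{8} \approx 8380.1$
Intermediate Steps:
$o = 5$ ($o = 1 \cdot 0 + 5 = 0 + 5 = 5$)
$a{\left(L,u \right)} = \frac{1}{4} - \frac{L}{2}$ ($a{\left(L,u \right)} = - \frac{\left(-1 + L\right) + L}{4} = - \frac{-1 + 2 L}{4} = \frac{1}{4} - \frac{L}{2}$)
$g{\left(f \right)} = 2 f \left(5 + f\right)$ ($g{\left(f \right)} = \left(f + 5\right) \left(f + f\right) = \left(5 + f\right) 2 f = 2 f \left(5 + f\right)$)
$-358 + 205 g{\left(a{\left(-5,-3 \right)} \right)} = -358 + 205 \cdot 2 \left(\frac{1}{4} - - \frac{5}{2}\right) \left(5 + \left(\frac{1}{4} - - \frac{5}{2}\right)\right) = -358 + 205 \cdot 2 \left(\frac{1}{4} + \frac{5}{2}\right) \left(5 + \left(\frac{1}{4} + \frac{5}{2}\right)\right) = -358 + 205 \cdot 2 \cdot \frac{11}{4} \left(5 + \frac{11}{4}\right) = -358 + 205 \cdot 2 \cdot \frac{11}{4} \cdot \frac{31}{4} = -358 + 205 \cdot \frac{341}{8} = -358 + \frac{69905}{8} = \frac{67041}{8}$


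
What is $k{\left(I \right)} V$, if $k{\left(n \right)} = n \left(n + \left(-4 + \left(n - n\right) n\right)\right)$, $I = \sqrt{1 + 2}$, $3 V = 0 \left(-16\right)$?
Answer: $0$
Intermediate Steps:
$V = 0$ ($V = \frac{0 \left(-16\right)}{3} = \frac{1}{3} \cdot 0 = 0$)
$I = \sqrt{3} \approx 1.732$
$k{\left(n \right)} = n \left(-4 + n\right)$ ($k{\left(n \right)} = n \left(n - \left(4 + 0 n\right)\right) = n \left(n + \left(-4 + 0\right)\right) = n \left(n - 4\right) = n \left(-4 + n\right)$)
$k{\left(I \right)} V = \sqrt{3} \left(-4 + \sqrt{3}\right) 0 = 0$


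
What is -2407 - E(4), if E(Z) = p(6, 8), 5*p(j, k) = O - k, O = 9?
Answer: -12036/5 ≈ -2407.2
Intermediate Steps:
p(j, k) = 9/5 - k/5 (p(j, k) = (9 - k)/5 = 9/5 - k/5)
E(Z) = 1/5 (E(Z) = 9/5 - 1/5*8 = 9/5 - 8/5 = 1/5)
-2407 - E(4) = -2407 - 1*1/5 = -2407 - 1/5 = -12036/5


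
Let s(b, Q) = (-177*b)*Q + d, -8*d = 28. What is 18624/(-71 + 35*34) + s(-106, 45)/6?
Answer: 629912225/4476 ≈ 1.4073e+5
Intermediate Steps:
d = -7/2 (d = -⅛*28 = -7/2 ≈ -3.5000)
s(b, Q) = -7/2 - 177*Q*b (s(b, Q) = (-177*b)*Q - 7/2 = -177*Q*b - 7/2 = -7/2 - 177*Q*b)
18624/(-71 + 35*34) + s(-106, 45)/6 = 18624/(-71 + 35*34) + (-7/2 - 177*45*(-106))/6 = 18624/(-71 + 1190) + (-7/2 + 844290)*(⅙) = 18624/1119 + (1688573/2)*(⅙) = 18624*(1/1119) + 1688573/12 = 6208/373 + 1688573/12 = 629912225/4476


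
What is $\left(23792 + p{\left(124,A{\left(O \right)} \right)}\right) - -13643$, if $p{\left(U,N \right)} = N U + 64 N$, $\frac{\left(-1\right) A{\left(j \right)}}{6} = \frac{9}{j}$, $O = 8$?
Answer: $36166$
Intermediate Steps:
$A{\left(j \right)} = - \frac{54}{j}$ ($A{\left(j \right)} = - 6 \frac{9}{j} = - \frac{54}{j}$)
$p{\left(U,N \right)} = 64 N + N U$
$\left(23792 + p{\left(124,A{\left(O \right)} \right)}\right) - -13643 = \left(23792 + - \frac{54}{8} \left(64 + 124\right)\right) - -13643 = \left(23792 + \left(-54\right) \frac{1}{8} \cdot 188\right) + 13643 = \left(23792 - 1269\right) + 13643 = 22523 + 13643 = 36166$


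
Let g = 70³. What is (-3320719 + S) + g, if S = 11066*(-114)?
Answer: -4239243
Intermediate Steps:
g = 343000
S = -1261524
(-3320719 + S) + g = (-3320719 - 1261524) + 343000 = -4582243 + 343000 = -4239243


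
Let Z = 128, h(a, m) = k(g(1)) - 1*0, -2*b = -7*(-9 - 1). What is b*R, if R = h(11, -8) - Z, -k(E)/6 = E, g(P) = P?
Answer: 4690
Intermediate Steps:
k(E) = -6*E
b = -35 (b = -(-7)*(-9 - 1)/2 = -(-7)*(-10)/2 = -½*70 = -35)
h(a, m) = -6 (h(a, m) = -6*1 - 1*0 = -6 + 0 = -6)
R = -134 (R = -6 - 1*128 = -6 - 128 = -134)
b*R = -35*(-134) = 4690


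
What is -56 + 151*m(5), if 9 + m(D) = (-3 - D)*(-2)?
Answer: 1001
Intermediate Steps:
m(D) = -3 + 2*D (m(D) = -9 + (-3 - D)*(-2) = -9 + (6 + 2*D) = -3 + 2*D)
-56 + 151*m(5) = -56 + 151*(-3 + 2*5) = -56 + 151*(-3 + 10) = -56 + 151*7 = -56 + 1057 = 1001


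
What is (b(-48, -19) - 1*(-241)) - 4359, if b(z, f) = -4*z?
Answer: -3926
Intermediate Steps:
(b(-48, -19) - 1*(-241)) - 4359 = (-4*(-48) - 1*(-241)) - 4359 = (192 + 241) - 4359 = 433 - 4359 = -3926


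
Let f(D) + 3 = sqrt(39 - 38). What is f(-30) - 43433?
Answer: -43435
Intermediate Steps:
f(D) = -2 (f(D) = -3 + sqrt(39 - 38) = -3 + sqrt(1) = -3 + 1 = -2)
f(-30) - 43433 = -2 - 43433 = -43435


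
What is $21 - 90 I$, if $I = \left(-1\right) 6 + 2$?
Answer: $381$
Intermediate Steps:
$I = -4$ ($I = -6 + 2 = -4$)
$21 - 90 I = 21 - -360 = 21 + 360 = 381$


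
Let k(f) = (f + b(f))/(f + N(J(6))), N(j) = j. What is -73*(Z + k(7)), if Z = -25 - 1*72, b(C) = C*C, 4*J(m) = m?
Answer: 112201/17 ≈ 6600.1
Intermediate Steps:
J(m) = m/4
b(C) = C²
Z = -97 (Z = -25 - 72 = -97)
k(f) = (f + f²)/(3/2 + f) (k(f) = (f + f²)/(f + (¼)*6) = (f + f²)/(f + 3/2) = (f + f²)/(3/2 + f))
-73*(Z + k(7)) = -73*(-97 + 2*7*(1 + 7)/(3 + 2*7)) = -73*(-97 + 2*7*8/(3 + 14)) = -73*(-97 + 2*7*8/17) = -73*(-97 + 2*7*(1/17)*8) = -73*(-97 + 112/17) = -73*(-1537/17) = 112201/17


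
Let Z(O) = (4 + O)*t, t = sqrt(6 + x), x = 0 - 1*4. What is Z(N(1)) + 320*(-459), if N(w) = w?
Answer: -146880 + 5*sqrt(2) ≈ -1.4687e+5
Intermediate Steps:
x = -4 (x = 0 - 4 = -4)
t = sqrt(2) (t = sqrt(6 - 4) = sqrt(2) ≈ 1.4142)
Z(O) = sqrt(2)*(4 + O) (Z(O) = (4 + O)*sqrt(2) = sqrt(2)*(4 + O))
Z(N(1)) + 320*(-459) = sqrt(2)*(4 + 1) + 320*(-459) = sqrt(2)*5 - 146880 = 5*sqrt(2) - 146880 = -146880 + 5*sqrt(2)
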